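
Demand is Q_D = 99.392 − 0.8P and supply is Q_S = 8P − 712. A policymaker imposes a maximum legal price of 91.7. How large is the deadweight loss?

In inverse form: demand P = 124.24 − 1.25Q, supply P = 89 + 0.125Q.
Competitive equilibrium: 124.24 − 1.25Q = 89 + 0.125Q → Q* = 25.6291, P* = 92.2036.
At the ceiling P = 91.7, quantity supplied = (91.7 − 89)/0.125 = 21.6.
Willingness to pay at Q' = 21.6: 124.24 − 1.25·21.6 = 97.24.
ΔQ = 25.6291 − 21.6 = 4.0291; wedge = 97.24 − 91.7 = 5.54.
DWL = ½ × 4.0291 × 5.54 = 11.16.

11.16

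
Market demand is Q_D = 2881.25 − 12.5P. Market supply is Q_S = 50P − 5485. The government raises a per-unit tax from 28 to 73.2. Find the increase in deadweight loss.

22871.20

In inverse form: demand P = 230.5 − 0.08Q, supply P = 109.7 + 0.02Q.
Competitive equilibrium: 230.5 − 0.08Q = 109.7 + 0.02Q → Q* = 1208, P* = 133.86.
For a per-unit tax t: ΔQ = t/0.1, so DWL = ½·t·(t/0.1) = t²/0.2.
At t = 28: DWL = 3920. At t = 73.2: DWL = 26791.2.
Increase = 26791.2 − 3920 = 22871.20.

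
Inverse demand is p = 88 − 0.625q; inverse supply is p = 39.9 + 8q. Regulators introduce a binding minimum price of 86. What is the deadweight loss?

24.36

Competitive equilibrium: 88 − 0.625q = 39.9 + 8q → q* = 5.5768, p* = 84.5145.
At the floor p = 86, quantity demanded = (88 − 86)/0.625 = 3.2.
Sellers' marginal cost at q' = 3.2: 39.9 + 8·3.2 = 65.5.
Δq = 5.5768 − 3.2 = 2.3768; wedge = 86 − 65.5 = 20.5.
DWL = ½ × 2.3768 × 20.5 = 24.36.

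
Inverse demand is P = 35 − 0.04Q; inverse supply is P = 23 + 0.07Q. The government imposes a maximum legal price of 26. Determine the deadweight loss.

241.28

Competitive equilibrium: 35 − 0.04Q = 23 + 0.07Q → Q* = 109.0909, P* = 30.6364.
At the ceiling P = 26, quantity supplied = (26 − 23)/0.07 = 42.8571.
Willingness to pay at Q' = 42.8571: 35 − 0.04·42.8571 = 33.2857.
ΔQ = 109.0909 − 42.8571 = 66.2338; wedge = 33.2857 − 26 = 7.2857.
DWL = ½ × 66.2338 × 7.2857 = 241.28.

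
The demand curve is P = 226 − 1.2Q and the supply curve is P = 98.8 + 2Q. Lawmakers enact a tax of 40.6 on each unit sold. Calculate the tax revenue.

Competitive equilibrium: 226 − 1.2Q = 98.8 + 2Q → Q* = 39.75, P* = 178.3.
With the tax, the buyer price exceeds the seller price by 40.6: (226 − 1.2Q) − (98.8 + 2Q) = 40.6 → Q' = 27.0625.
Tax revenue = 40.6 × 27.0625 = 1098.74.

1098.74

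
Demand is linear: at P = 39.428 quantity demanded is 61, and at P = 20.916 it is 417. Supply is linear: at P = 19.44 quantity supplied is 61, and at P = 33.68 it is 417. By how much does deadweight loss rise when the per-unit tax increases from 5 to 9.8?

386.09

Demand slope = (20.916 − 39.428)/(417 − 61) = −0.052, so P = 42.6 − 0.052Q.
Supply slope = (33.68 − 19.44)/(417 − 61) = 0.04, so P = 17 + 0.04Q.
Competitive equilibrium: 42.6 − 0.052Q = 17 + 0.04Q → Q* = 278.2609, P* = 28.1304.
For a per-unit tax t: ΔQ = t/0.092, so DWL = ½·t·(t/0.092) = t²/0.184.
At t = 5: DWL = 135.87. At t = 9.8: DWL = 521.957.
Increase = 521.957 − 135.87 = 386.09.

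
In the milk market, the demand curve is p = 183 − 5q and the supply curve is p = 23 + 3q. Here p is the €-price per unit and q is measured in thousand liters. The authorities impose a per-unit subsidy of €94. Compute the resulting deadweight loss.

Competitive equilibrium: 183 − 5q = 23 + 3q → q* = 20, p* = 83.
The subsidy lowers effective supply by 94: p = 3q − 71.
New quantity: 183 − 5q = 3q − 71 → q' = 31.75.
Overproduction Δq = 31.75 − 20 = 11.75; wedge = subsidy = 94.
DWL = ½ × 11.75 × 94 = €552.25 thousand.

€552.25 thousand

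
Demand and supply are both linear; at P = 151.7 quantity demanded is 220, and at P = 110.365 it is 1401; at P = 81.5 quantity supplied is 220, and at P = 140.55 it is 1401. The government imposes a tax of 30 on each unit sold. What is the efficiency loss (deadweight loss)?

Demand slope = (110.365 − 151.7)/(1401 − 220) = −0.035, so P = 159.4 − 0.035Q.
Supply slope = (140.55 − 81.5)/(1401 − 220) = 0.05, so P = 70.5 + 0.05Q.
Competitive equilibrium: 159.4 − 0.035Q = 70.5 + 0.05Q → Q* = 1045.8824, P* = 122.7941.
With the tax, the buyer price exceeds the seller price by 30: (159.4 − 0.035Q) − (70.5 + 0.05Q) = 30 → Q' = 692.9412.
ΔQ = 1045.8824 − 692.9412 = 352.9412; the wedge equals the tax, 30.
Deadweight loss = ½ × 352.9412 × 30 = 5294.12.

5294.12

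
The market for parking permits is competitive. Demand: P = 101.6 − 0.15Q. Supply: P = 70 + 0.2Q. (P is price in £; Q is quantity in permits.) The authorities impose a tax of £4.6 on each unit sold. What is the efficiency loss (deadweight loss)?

£30.23

Competitive equilibrium: 101.6 − 0.15Q = 70 + 0.2Q → Q* = 90.2857, P* = 88.0571.
With the tax, the buyer price exceeds the seller price by 4.6: (101.6 − 0.15Q) − (70 + 0.2Q) = 4.6 → Q' = 77.1429.
ΔQ = 90.2857 − 77.1429 = 13.1428; the wedge equals the tax, 4.6.
DWL = ½ × 13.1428 × 4.6 = £30.23.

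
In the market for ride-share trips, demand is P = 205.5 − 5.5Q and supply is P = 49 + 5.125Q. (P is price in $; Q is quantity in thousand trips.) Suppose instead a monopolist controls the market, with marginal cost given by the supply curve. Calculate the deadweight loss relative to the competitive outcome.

Competitive equilibrium: 205.5 − 5.5Q = 49 + 5.125Q → Q* = 14.7294, P* = 124.4882.
Marginal revenue: MR = 205.5 − 11Q. Set MR = MC: 205.5 − 11Q = 49 + 5.125Q → Q_m = 9.7054.
Price P_m = 205.5 − 5.5·9.7054 = 152.1203; MC(Q_m) = 49 + 5.125·9.7054 = 98.7402.
Competitive Q* = 14.7294, so ΔQ = 5.024; wedge = 152.1203 − 98.7402 = 53.3801.
Deadweight loss = ½ × 5.024 × 53.3801 = $134.09 thousand.

$134.09 thousand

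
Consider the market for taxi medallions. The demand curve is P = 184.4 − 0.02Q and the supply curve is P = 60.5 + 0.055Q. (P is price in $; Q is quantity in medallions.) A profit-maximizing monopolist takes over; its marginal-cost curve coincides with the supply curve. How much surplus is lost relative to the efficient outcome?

$4535.91

Competitive equilibrium: 184.4 − 0.02Q = 60.5 + 0.055Q → Q* = 1652, P* = 151.36.
Marginal revenue: MR = 184.4 − 0.04Q. Set MR = MC: 184.4 − 0.04Q = 60.5 + 0.055Q → Q_m = 1304.2105.
Price P_m = 184.4 − 0.02·1304.2105 = 158.3158; MC(Q_m) = 60.5 + 0.055·1304.2105 = 132.2316.
Competitive Q* = 1652, so ΔQ = 347.7895; wedge = 158.3158 − 132.2316 = 26.0842.
DWL = ½ × 347.7895 × 26.0842 = $4535.91.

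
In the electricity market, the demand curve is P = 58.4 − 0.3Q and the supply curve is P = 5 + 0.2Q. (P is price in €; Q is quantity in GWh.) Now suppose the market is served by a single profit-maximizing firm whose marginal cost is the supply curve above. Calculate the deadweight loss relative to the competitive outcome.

Competitive equilibrium: 58.4 − 0.3Q = 5 + 0.2Q → Q* = 106.8, P* = 26.36.
Marginal revenue: MR = 58.4 − 0.6Q. Set MR = MC: 58.4 − 0.6Q = 5 + 0.2Q → Q_m = 66.75.
Price P_m = 58.4 − 0.3·66.75 = 38.375; MC(Q_m) = 5 + 0.2·66.75 = 18.35.
Competitive Q* = 106.8, so ΔQ = 40.05; wedge = 38.375 − 18.35 = 20.025.
DWL = ½ × 40.05 × 20.025 = €401.

€401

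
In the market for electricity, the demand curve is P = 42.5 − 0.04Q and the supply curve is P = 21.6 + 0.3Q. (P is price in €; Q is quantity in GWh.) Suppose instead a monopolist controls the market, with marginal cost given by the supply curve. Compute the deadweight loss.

€7.12

Competitive equilibrium: 42.5 − 0.04Q = 21.6 + 0.3Q → Q* = 61.4706, P* = 40.0412.
Marginal revenue: MR = 42.5 − 0.08Q. Set MR = MC: 42.5 − 0.08Q = 21.6 + 0.3Q → Q_m = 55.
Price P_m = 42.5 − 0.04·55 = 40.3; MC(Q_m) = 21.6 + 0.3·55 = 38.1.
Competitive Q* = 61.4706, so ΔQ = 6.4706; wedge = 40.3 − 38.1 = 2.2.
Deadweight loss = ½ × 6.4706 × 2.2 = €7.12.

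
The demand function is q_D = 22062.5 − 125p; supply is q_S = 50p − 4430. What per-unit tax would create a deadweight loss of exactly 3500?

In inverse form: demand p = 176.5 − 0.008q, supply p = 88.6 + 0.02q.
Competitive equilibrium: 176.5 − 0.008q = 88.6 + 0.02q → q* = 3139.2857, p* = 151.3857.
A tax t gives Δq = t/0.028 and wedge t, so DWL = t²/0.056.
t²/0.056 = 3500 → t² = 196 → t = 14.

14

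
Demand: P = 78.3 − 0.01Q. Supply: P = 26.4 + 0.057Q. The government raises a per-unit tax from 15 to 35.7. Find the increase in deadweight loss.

7832.01

Competitive equilibrium: 78.3 − 0.01Q = 26.4 + 0.057Q → Q* = 774.6269, P* = 70.5537.
For a per-unit tax t: ΔQ = t/0.067, so DWL = ½·t·(t/0.067) = t²/0.134.
At t = 15: DWL = 1679.1045. At t = 35.7: DWL = 9511.1194.
Increase = 9511.1194 − 1679.1045 = 7832.01.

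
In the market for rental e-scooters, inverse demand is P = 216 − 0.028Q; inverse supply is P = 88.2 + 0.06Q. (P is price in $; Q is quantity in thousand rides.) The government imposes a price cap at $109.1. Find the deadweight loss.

Competitive equilibrium: 216 − 0.028Q = 88.2 + 0.06Q → Q* = 1452.27273, P* = 175.33636.
At the ceiling P = 109.1, quantity supplied = (109.1 − 88.2)/0.06 = 348.33333.
Willingness to pay at Q' = 348.33333: 216 − 0.028·348.33333 = 206.24667.
ΔQ = 1452.27273 − 348.33333 = 1103.9394; wedge = 206.24667 − 109.1 = 97.14667.
The triangle = ½ × 1103.9394 × 97.14667 = $53622.02 thousand.

$53622.02 thousand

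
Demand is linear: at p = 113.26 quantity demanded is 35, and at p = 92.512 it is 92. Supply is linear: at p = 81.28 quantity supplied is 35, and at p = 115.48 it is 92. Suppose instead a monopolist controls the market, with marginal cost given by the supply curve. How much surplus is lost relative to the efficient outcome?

Demand slope = (92.512 − 113.26)/(92 − 35) = −0.364, so p = 126 − 0.364q.
Supply slope = (115.48 − 81.28)/(92 − 35) = 0.6, so p = 60.28 + 0.6q.
Competitive equilibrium: 126 − 0.364q = 60.28 + 0.6q → q* = 68.1743, p* = 101.1846.
Marginal revenue: MR = 126 − 0.728q. Set MR = MC: 126 − 0.728q = 60.28 + 0.6q → q_m = 49.488.
Price p_m = 126 − 0.364·49.488 = 107.9864; MC(q_m) = 60.28 + 0.6·49.488 = 89.9728.
Competitive q* = 68.1743, so Δq = 18.6863; wedge = 107.9864 − 89.9728 = 18.0136.
The triangle = ½ × 18.6863 × 18.0136 = 168.30.

168.30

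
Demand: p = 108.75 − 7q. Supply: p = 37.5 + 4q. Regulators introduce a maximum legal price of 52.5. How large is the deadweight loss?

40.91

Competitive equilibrium: 108.75 − 7q = 37.5 + 4q → q* = 6.4773, p* = 63.4091.
At the ceiling p = 52.5, quantity supplied = (52.5 − 37.5)/4 = 3.75.
Willingness to pay at q' = 3.75: 108.75 − 7·3.75 = 82.5.
Δq = 6.4773 − 3.75 = 2.7273; wedge = 82.5 − 52.5 = 30.
Deadweight loss = ½ × 2.7273 × 30 = 40.91.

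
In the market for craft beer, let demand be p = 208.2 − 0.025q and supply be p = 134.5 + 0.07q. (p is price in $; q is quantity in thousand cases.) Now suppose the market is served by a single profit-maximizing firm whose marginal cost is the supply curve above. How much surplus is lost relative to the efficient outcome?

$1240.79 thousand

Competitive equilibrium: 208.2 − 0.025q = 134.5 + 0.07q → q* = 775.7895, p* = 188.8053.
Marginal revenue: MR = 208.2 − 0.05q. Set MR = MC: 208.2 − 0.05q = 134.5 + 0.07q → q_m = 614.1667.
Price p_m = 208.2 − 0.025·614.1667 = 192.8458; MC(q_m) = 134.5 + 0.07·614.1667 = 177.4917.
Competitive q* = 775.7895, so Δq = 161.6228; wedge = 192.8458 − 177.4917 = 15.3541.
DWL = ½ × 161.6228 × 15.3541 = $1240.79 thousand.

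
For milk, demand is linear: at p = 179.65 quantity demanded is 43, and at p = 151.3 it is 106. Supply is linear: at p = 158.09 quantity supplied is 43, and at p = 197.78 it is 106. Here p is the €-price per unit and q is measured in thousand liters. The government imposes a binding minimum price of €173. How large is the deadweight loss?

Demand slope = (151.3 − 179.65)/(106 − 43) = −0.45, so p = 199 − 0.45q.
Supply slope = (197.78 − 158.09)/(106 − 43) = 0.63, so p = 131 + 0.63q.
Competitive equilibrium: 199 − 0.45q = 131 + 0.63q → q* = 62.963, p* = 170.6667.
At the floor p = 173, quantity demanded = (199 − 173)/0.45 = 57.7778.
Sellers' marginal cost at q' = 57.7778: 131 + 0.63·57.7778 = 167.4.
Δq = 62.963 − 57.7778 = 5.1852; wedge = 173 − 167.4 = 5.6.
Welfare loss = ½ × 5.1852 × 5.6 = €14.52 thousand.

€14.52 thousand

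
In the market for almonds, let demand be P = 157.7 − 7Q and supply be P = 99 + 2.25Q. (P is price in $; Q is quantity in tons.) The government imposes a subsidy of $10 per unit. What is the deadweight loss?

$5.41

Competitive equilibrium: 157.7 − 7Q = 99 + 2.25Q → Q* = 6.3459, P* = 113.2784.
The subsidy lowers effective supply by 10: P = 89 + 2.25Q.
New quantity: 157.7 − 7Q = 89 + 2.25Q → Q' = 7.427.
Overproduction ΔQ = 7.427 − 6.3459 = 1.0811; wedge = subsidy = 10.
The triangle = ½ × 1.0811 × 10 = $5.41.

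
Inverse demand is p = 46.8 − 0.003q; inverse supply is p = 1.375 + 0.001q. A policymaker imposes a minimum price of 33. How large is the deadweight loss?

91293.83

Competitive equilibrium: 46.8 − 0.003q = 1.375 + 0.001q → q* = 11356.25, p* = 12.7313.
At the floor p = 33, quantity demanded = (46.8 − 33)/0.003 = 4600.
Sellers' marginal cost at q' = 4600: 1.375 + 0.001·4600 = 5.975.
Δq = 11356.25 − 4600 = 6756.25; wedge = 33 − 5.975 = 27.025.
DWL = ½ × 6756.25 × 27.025 = 91293.83.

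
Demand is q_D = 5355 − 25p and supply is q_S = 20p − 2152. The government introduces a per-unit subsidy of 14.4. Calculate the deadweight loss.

In inverse form: demand p = 214.2 − 0.04q, supply p = 107.6 + 0.05q.
Competitive equilibrium: 214.2 − 0.04q = 107.6 + 0.05q → q* = 1184.4444, p* = 166.8222.
The subsidy lowers effective supply by 14.4: p = 93.2 + 0.05q.
New quantity: 214.2 − 0.04q = 93.2 + 0.05q → q' = 1344.4444.
Overproduction Δq = 1344.4444 − 1184.4444 = 160; wedge = subsidy = 14.4.
DWL = ½ × 160 × 14.4 = 1152.

1152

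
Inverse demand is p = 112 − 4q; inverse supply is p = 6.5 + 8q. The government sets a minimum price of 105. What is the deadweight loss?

Competitive equilibrium: 112 − 4q = 6.5 + 8q → q* = 8.7917, p* = 76.8333.
At the floor p = 105, quantity demanded = (112 − 105)/4 = 1.75.
Sellers' marginal cost at q' = 1.75: 6.5 + 8·1.75 = 20.5.
Δq = 8.7917 − 1.75 = 7.0417; wedge = 105 − 20.5 = 84.5.
DWL = ½ × 7.0417 × 84.5 = 297.51.

297.51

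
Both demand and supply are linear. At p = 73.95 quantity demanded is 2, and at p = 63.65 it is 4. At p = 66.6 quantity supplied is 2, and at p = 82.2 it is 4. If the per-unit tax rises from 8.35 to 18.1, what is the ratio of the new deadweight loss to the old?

4.699

Demand slope = (63.65 − 73.95)/(4 − 2) = −5.15, so p = 84.25 − 5.15q.
Supply slope = (82.2 − 66.6)/(4 − 2) = 7.8, so p = 51 + 7.8q.
Competitive equilibrium: 84.25 − 5.15q = 51 + 7.8q → q* = 2.5676, p* = 71.027.
For a per-unit tax t: Δq = t/12.95, so DWL = ½·t·(t/12.95) = t²/25.9.
At t = 8.35: DWL = 2.692. At t = 18.1: DWL = 12.649.
Ratio = (18.1/8.35)² = 4.699.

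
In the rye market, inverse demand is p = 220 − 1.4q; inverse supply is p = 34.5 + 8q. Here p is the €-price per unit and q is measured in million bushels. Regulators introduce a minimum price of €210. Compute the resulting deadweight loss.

Competitive equilibrium: 220 − 1.4q = 34.5 + 8q → q* = 19.73404, p* = 192.37234.
At the floor p = 210, quantity demanded = (220 − 210)/1.4 = 7.14286.
Sellers' marginal cost at q' = 7.14286: 34.5 + 8·7.14286 = 91.64288.
Δq = 19.73404 − 7.14286 = 12.59118; wedge = 210 − 91.64288 = 118.35712.
Deadweight loss = ½ × 12.59118 × 118.35712 = €745.13 million.

€745.13 million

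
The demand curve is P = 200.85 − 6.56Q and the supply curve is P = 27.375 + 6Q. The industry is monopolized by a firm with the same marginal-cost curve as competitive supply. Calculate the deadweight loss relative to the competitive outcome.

Competitive equilibrium: 200.85 − 6.56Q = 27.375 + 6Q → Q* = 13.8117, P* = 110.2452.
Marginal revenue: MR = 200.85 − 13.12Q. Set MR = MC: 200.85 − 13.12Q = 27.375 + 6Q → Q_m = 9.073.
Price P_m = 200.85 − 6.56·9.073 = 141.3311; MC(Q_m) = 27.375 + 6·9.073 = 81.813.
Competitive Q* = 13.8117, so ΔQ = 4.7387; wedge = 141.3311 − 81.813 = 59.5181.
The triangle = ½ × 4.7387 × 59.5181 = 141.02.

141.02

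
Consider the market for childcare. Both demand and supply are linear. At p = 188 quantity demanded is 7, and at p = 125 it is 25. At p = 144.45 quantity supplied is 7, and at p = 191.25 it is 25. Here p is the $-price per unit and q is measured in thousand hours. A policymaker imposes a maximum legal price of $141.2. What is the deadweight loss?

Demand slope = (125 − 188)/(25 − 7) = −3.5, so p = 212.5 − 3.5q.
Supply slope = (191.25 − 144.45)/(25 − 7) = 2.6, so p = 126.25 + 2.6q.
Competitive equilibrium: 212.5 − 3.5q = 126.25 + 2.6q → q* = 14.1393, p* = 163.0123.
At the ceiling p = 141.2, quantity supplied = (141.2 − 126.25)/2.6 = 5.75.
Willingness to pay at q' = 5.75: 212.5 − 3.5·5.75 = 192.375.
Δq = 14.1393 − 5.75 = 8.3893; wedge = 192.375 − 141.2 = 51.175.
DWL = ½ × 8.3893 × 51.175 = $214.66 thousand.

$214.66 thousand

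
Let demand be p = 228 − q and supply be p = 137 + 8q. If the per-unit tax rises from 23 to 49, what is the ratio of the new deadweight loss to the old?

4.539

Competitive equilibrium: 228 − q = 137 + 8q → q* = 10.1111, p* = 217.8889.
For a per-unit tax t: Δq = t/9, so DWL = ½·t·(t/9) = t²/18.
At t = 23: DWL = 29.389. At t = 49: DWL = 133.389.
Ratio = (49/23)² = 4.539.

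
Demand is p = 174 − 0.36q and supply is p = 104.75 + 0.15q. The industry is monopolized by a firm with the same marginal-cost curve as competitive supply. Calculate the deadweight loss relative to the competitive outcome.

Competitive equilibrium: 174 − 0.36q = 104.75 + 0.15q → q* = 135.7843, p* = 125.1176.
Marginal revenue: MR = 174 − 0.72q. Set MR = MC: 174 − 0.72q = 104.75 + 0.15q → q_m = 79.5977.
Price p_m = 174 − 0.36·79.5977 = 145.3448; MC(q_m) = 104.75 + 0.15·79.5977 = 116.6897.
Competitive q* = 135.7843, so Δq = 56.1866; wedge = 145.3448 − 116.6897 = 28.6551.
Deadweight loss = ½ × 56.1866 × 28.6551 = 805.02.

805.02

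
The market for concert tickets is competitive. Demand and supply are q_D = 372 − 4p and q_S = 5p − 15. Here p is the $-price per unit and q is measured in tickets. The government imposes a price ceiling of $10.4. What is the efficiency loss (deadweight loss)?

$5978.025

In inverse form: demand p = 93 − 0.25q, supply p = 3 + 0.2q.
Competitive equilibrium: 93 − 0.25q = 3 + 0.2q → q* = 200, p* = 43.
At the ceiling p = 10.4, quantity supplied = (10.4 − 3)/0.2 = 37.
Willingness to pay at q' = 37: 93 − 0.25·37 = 83.75.
Δq = 200 − 37 = 163; wedge = 83.75 − 10.4 = 73.35.
Deadweight loss = ½ × 163 × 73.35 = $5978.025.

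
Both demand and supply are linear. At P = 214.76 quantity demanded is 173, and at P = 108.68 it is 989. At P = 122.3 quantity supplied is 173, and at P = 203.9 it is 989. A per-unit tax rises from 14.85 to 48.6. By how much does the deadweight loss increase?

4655.30

Demand slope = (108.68 − 214.76)/(989 − 173) = −0.13, so P = 237.25 − 0.13Q.
Supply slope = (203.9 − 122.3)/(989 − 173) = 0.1, so P = 105 + 0.1Q.
Competitive equilibrium: 237.25 − 0.13Q = 105 + 0.1Q → Q* = 575, P* = 162.5.
For a per-unit tax t: ΔQ = t/0.23, so DWL = ½·t·(t/0.23) = t²/0.46.
At t = 14.85: DWL = 479.397. At t = 48.6: DWL = 5134.696.
Increase = 5134.696 − 479.397 = 4655.30.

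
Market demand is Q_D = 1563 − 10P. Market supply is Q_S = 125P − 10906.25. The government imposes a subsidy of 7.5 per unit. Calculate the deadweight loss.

In inverse form: demand P = 156.3 − 0.1Q, supply P = 87.25 + 0.008Q.
Competitive equilibrium: 156.3 − 0.1Q = 87.25 + 0.008Q → Q* = 639.3519, P* = 92.3648.
The subsidy lowers effective supply by 7.5: P = 79.75 + 0.008Q.
New quantity: 156.3 − 0.1Q = 79.75 + 0.008Q → Q' = 708.7963.
Overproduction ΔQ = 708.7963 − 639.3519 = 69.4444; wedge = subsidy = 7.5.
The triangle = ½ × 69.4444 × 7.5 = 260.42.

260.42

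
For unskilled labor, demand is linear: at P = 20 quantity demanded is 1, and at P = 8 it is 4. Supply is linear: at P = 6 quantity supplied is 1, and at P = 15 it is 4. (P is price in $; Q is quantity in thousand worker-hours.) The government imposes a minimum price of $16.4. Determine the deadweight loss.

Demand slope = (8 − 20)/(4 − 1) = −4, so P = 24 − 4Q.
Supply slope = (15 − 6)/(4 − 1) = 3, so P = 3 + 3Q.
Competitive equilibrium: 24 − 4Q = 3 + 3Q → Q* = 3, P* = 12.
At the floor P = 16.4, quantity demanded = (24 − 16.4)/4 = 1.9.
Sellers' marginal cost at Q' = 1.9: 3 + 3·1.9 = 8.7.
ΔQ = 3 − 1.9 = 1.1; wedge = 16.4 − 8.7 = 7.7.
Welfare loss = ½ × 1.1 × 7.7 = $4.235 thousand.

$4.235 thousand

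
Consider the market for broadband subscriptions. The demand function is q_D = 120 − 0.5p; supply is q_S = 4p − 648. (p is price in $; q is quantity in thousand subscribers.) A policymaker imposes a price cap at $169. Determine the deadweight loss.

In inverse form: demand p = 240 − 2q, supply p = 162 + 0.25q.
Competitive equilibrium: 240 − 2q = 162 + 0.25q → q* = 34.6667, p* = 170.6667.
At the ceiling p = 169, quantity supplied = (169 − 162)/0.25 = 28.
Willingness to pay at q' = 28: 240 − 2·28 = 184.
Δq = 34.6667 − 28 = 6.6667; wedge = 184 − 169 = 15.
Deadweight loss = ½ × 6.6667 × 15 = $50 thousand.

$50 thousand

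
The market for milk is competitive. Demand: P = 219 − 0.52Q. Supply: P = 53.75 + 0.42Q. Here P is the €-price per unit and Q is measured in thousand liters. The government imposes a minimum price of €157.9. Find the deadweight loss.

Competitive equilibrium: 219 − 0.52Q = 53.75 + 0.42Q → Q* = 175.7979, P* = 127.5851.
At the floor P = 157.9, quantity demanded = (219 − 157.9)/0.52 = 117.5.
Sellers' marginal cost at Q' = 117.5: 53.75 + 0.42·117.5 = 103.1.
ΔQ = 175.7979 − 117.5 = 58.2979; wedge = 157.9 − 103.1 = 54.8.
The triangle = ½ × 58.2979 × 54.8 = €1597.36 thousand.

€1597.36 thousand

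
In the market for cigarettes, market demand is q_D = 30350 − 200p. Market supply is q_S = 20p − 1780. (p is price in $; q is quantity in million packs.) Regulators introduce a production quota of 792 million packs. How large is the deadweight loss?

In inverse form: demand p = 151.75 − 0.005q, supply p = 89 + 0.05q.
Competitive equilibrium: 151.75 − 0.005q = 89 + 0.05q → q* = 1140.9091, p* = 146.0455.
At q = 792: demand price = 151.75 − 0.005·792 = 147.79; supply price = 89 + 0.05·792 = 128.6.
Δq = 1140.9091 − 792 = 348.9091; wedge = 147.79 − 128.6 = 19.19.
Deadweight loss = ½ × 348.9091 × 19.19 = $3347.78 million.

$3347.78 million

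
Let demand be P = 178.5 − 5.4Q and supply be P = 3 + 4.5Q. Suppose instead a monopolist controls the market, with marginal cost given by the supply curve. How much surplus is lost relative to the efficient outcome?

Competitive equilibrium: 178.5 − 5.4Q = 3 + 4.5Q → Q* = 17.7273, P* = 82.7727.
Marginal revenue: MR = 178.5 − 10.8Q. Set MR = MC: 178.5 − 10.8Q = 3 + 4.5Q → Q_m = 11.4706.
Price P_m = 178.5 − 5.4·11.4706 = 116.5588; MC(Q_m) = 3 + 4.5·11.4706 = 54.6177.
Competitive Q* = 17.7273, so ΔQ = 6.2567; wedge = 116.5588 − 54.6177 = 61.9411.
Welfare loss = ½ × 6.2567 × 61.9411 = 193.77.

193.77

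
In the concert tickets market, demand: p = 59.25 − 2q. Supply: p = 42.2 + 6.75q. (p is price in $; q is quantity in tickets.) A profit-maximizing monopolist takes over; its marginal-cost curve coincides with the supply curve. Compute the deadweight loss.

Competitive equilibrium: 59.25 − 2q = 42.2 + 6.75q → q* = 1.94857, p* = 55.35286.
Marginal revenue: MR = 59.25 − 4q. Set MR = MC: 59.25 − 4q = 42.2 + 6.75q → q_m = 1.58605.
Price p_m = 59.25 − 2·1.58605 = 56.0779; MC(q_m) = 42.2 + 6.75·1.58605 = 52.90584.
Competitive q* = 1.94857, so Δq = 0.36252; wedge = 56.0779 − 52.90584 = 3.17206.
Deadweight loss = ½ × 0.36252 × 3.17206 = $0.57.

$0.57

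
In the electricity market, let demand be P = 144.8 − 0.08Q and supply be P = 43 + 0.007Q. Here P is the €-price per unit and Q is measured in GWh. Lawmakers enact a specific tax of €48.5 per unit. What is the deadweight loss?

€13518.68

Competitive equilibrium: 144.8 − 0.08Q = 43 + 0.007Q → Q* = 1170.1149, P* = 51.1908.
With the tax, the buyer price exceeds the seller price by 48.5: (144.8 − 0.08Q) − (43 + 0.007Q) = 48.5 → Q' = 612.6437.
ΔQ = 1170.1149 − 612.6437 = 557.4712; the wedge equals the tax, 48.5.
Deadweight loss = ½ × 557.4712 × 48.5 = €13518.68.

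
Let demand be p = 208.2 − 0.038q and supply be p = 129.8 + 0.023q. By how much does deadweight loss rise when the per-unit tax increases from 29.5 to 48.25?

Competitive equilibrium: 208.2 − 0.038q = 129.8 + 0.023q → q* = 1285.2459, p* = 159.3607.
For a per-unit tax t: Δq = t/0.061, so DWL = ½·t·(t/0.061) = t²/0.122.
At t = 29.5: DWL = 7133.197. At t = 48.25: DWL = 19082.48.
Increase = 19082.48 − 7133.197 = 11949.28.

11949.28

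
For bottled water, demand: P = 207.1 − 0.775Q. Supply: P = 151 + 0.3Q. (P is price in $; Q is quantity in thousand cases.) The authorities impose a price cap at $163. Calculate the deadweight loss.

Competitive equilibrium: 207.1 − 0.775Q = 151 + 0.3Q → Q* = 52.186, P* = 166.6558.
At the ceiling P = 163, quantity supplied = (163 − 151)/0.3 = 40.
Willingness to pay at Q' = 40: 207.1 − 0.775·40 = 176.1.
ΔQ = 52.186 − 40 = 12.186; wedge = 176.1 − 163 = 13.1.
Welfare loss = ½ × 12.186 × 13.1 = $79.82 thousand.

$79.82 thousand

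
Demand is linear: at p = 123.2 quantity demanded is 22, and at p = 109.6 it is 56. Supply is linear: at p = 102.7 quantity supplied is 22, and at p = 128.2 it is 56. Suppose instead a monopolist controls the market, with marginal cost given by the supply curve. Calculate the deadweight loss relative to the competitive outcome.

60.74

Demand slope = (109.6 − 123.2)/(56 − 22) = −0.4, so p = 132 − 0.4q.
Supply slope = (128.2 − 102.7)/(56 − 22) = 0.75, so p = 86.2 + 0.75q.
Competitive equilibrium: 132 − 0.4q = 86.2 + 0.75q → q* = 39.8261, p* = 116.0696.
Marginal revenue: MR = 132 − 0.8q. Set MR = MC: 132 − 0.8q = 86.2 + 0.75q → q_m = 29.5484.
Price p_m = 132 − 0.4·29.5484 = 120.1806; MC(q_m) = 86.2 + 0.75·29.5484 = 108.3613.
Competitive q* = 39.8261, so Δq = 10.2777; wedge = 120.1806 − 108.3613 = 11.8193.
The triangle = ½ × 10.2777 × 11.8193 = 60.74.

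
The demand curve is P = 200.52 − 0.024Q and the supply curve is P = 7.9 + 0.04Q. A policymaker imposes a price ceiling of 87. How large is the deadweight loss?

Competitive equilibrium: 200.52 − 0.024Q = 7.9 + 0.04Q → Q* = 3009.6875, P* = 128.2875.
At the ceiling P = 87, quantity supplied = (87 − 7.9)/0.04 = 1977.5.
Willingness to pay at Q' = 1977.5: 200.52 − 0.024·1977.5 = 153.06.
ΔQ = 3009.6875 − 1977.5 = 1032.1875; wedge = 153.06 − 87 = 66.06.
Deadweight loss = ½ × 1032.1875 × 66.06 = 34093.15.

34093.15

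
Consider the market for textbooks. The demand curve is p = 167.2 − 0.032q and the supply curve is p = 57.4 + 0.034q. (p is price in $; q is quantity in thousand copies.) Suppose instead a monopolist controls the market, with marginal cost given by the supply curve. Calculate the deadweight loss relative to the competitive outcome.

$9738.20 thousand

Competitive equilibrium: 167.2 − 0.032q = 57.4 + 0.034q → q* = 1663.63636, p* = 113.96364.
Marginal revenue: MR = 167.2 − 0.064q. Set MR = MC: 167.2 − 0.064q = 57.4 + 0.034q → q_m = 1120.40816.
Price p_m = 167.2 − 0.032·1120.40816 = 131.34694; MC(q_m) = 57.4 + 0.034·1120.40816 = 95.49388.
Competitive q* = 1663.63636, so Δq = 543.2282; wedge = 131.34694 − 95.49388 = 35.85306.
Deadweight loss = ½ × 543.2282 × 35.85306 = $9738.20 thousand.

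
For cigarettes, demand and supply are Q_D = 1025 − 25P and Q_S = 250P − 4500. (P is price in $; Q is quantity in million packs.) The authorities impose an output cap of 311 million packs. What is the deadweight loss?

$986.23 million

In inverse form: demand P = 41 − 0.04Q, supply P = 18 + 0.004Q.
Competitive equilibrium: 41 − 0.04Q = 18 + 0.004Q → Q* = 522.7273, P* = 20.0909.
At Q = 311: demand price = 41 − 0.04·311 = 28.56; supply price = 18 + 0.004·311 = 19.244.
ΔQ = 522.7273 − 311 = 211.7273; wedge = 28.56 − 19.244 = 9.316.
Deadweight loss = ½ × 211.7273 × 9.316 = $986.23 million.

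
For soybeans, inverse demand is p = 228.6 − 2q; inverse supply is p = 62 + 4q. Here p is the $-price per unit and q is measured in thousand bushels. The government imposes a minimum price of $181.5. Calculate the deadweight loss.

$53.34 thousand

Competitive equilibrium: 228.6 − 2q = 62 + 4q → q* = 27.7667, p* = 173.0667.
At the floor p = 181.5, quantity demanded = (228.6 − 181.5)/2 = 23.55.
Sellers' marginal cost at q' = 23.55: 62 + 4·23.55 = 156.2.
Δq = 27.7667 − 23.55 = 4.2167; wedge = 181.5 − 156.2 = 25.3.
Welfare loss = ½ × 4.2167 × 25.3 = $53.34 thousand.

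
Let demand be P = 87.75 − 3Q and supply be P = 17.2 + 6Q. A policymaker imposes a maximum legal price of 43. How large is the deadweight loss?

Competitive equilibrium: 87.75 − 3Q = 17.2 + 6Q → Q* = 7.8389, P* = 64.2333.
At the ceiling P = 43, quantity supplied = (43 − 17.2)/6 = 4.3.
Willingness to pay at Q' = 4.3: 87.75 − 3·4.3 = 74.85.
ΔQ = 7.8389 − 4.3 = 3.5389; wedge = 74.85 − 43 = 31.85.
Deadweight loss = ½ × 3.5389 × 31.85 = 56.36.

56.36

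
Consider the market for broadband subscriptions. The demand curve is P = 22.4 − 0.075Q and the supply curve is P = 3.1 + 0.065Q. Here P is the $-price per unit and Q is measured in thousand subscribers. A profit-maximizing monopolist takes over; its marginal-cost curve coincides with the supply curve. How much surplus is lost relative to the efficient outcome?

$161.88 thousand

Competitive equilibrium: 22.4 − 0.075Q = 3.1 + 0.065Q → Q* = 137.8571, P* = 12.0607.
Marginal revenue: MR = 22.4 − 0.15Q. Set MR = MC: 22.4 − 0.15Q = 3.1 + 0.065Q → Q_m = 89.7674.
Price P_m = 22.4 − 0.075·89.7674 = 15.6674; MC(Q_m) = 3.1 + 0.065·89.7674 = 8.9349.
Competitive Q* = 137.8571, so ΔQ = 48.0897; wedge = 15.6674 − 8.9349 = 6.7325.
DWL = ½ × 48.0897 × 6.7325 = $161.88 thousand.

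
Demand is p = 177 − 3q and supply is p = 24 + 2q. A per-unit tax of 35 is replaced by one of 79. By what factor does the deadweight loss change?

5.095

Competitive equilibrium: 177 − 3q = 24 + 2q → q* = 30.6, p* = 85.2.
For a per-unit tax t: Δq = t/5, so DWL = ½·t·(t/5) = t²/10.
At t = 35: DWL = 122.5. At t = 79: DWL = 624.1.
Ratio = (79/35)² = 5.095.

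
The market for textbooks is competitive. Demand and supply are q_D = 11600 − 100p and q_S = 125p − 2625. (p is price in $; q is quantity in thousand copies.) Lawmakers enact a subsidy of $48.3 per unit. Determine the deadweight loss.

$64802.50 thousand

In inverse form: demand p = 116 − 0.01q, supply p = 21 + 0.008q.
Competitive equilibrium: 116 − 0.01q = 21 + 0.008q → q* = 5277.7778, p* = 63.2222.
The subsidy lowers effective supply by 48.3: p = 0.008q − 27.3.
New quantity: 116 − 0.01q = 0.008q − 27.3 → q' = 7961.1111.
Overproduction Δq = 7961.1111 − 5277.7778 = 2683.3333; wedge = subsidy = 48.3.
The triangle = ½ × 2683.3333 × 48.3 = $64802.50 thousand.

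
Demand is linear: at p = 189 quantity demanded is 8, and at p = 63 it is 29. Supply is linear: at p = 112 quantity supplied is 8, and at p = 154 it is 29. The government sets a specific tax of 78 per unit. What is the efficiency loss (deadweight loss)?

380.25

Demand slope = (63 − 189)/(29 − 8) = −6, so p = 237 − 6q.
Supply slope = (154 − 112)/(29 − 8) = 2, so p = 96 + 2q.
Competitive equilibrium: 237 − 6q = 96 + 2q → q* = 17.625, p* = 131.25.
With the tax, the buyer price exceeds the seller price by 78: (237 − 6q) − (96 + 2q) = 78 → q' = 7.875.
Δq = 17.625 − 7.875 = 9.75; the wedge equals the tax, 78.
Welfare loss = ½ × 9.75 × 78 = 380.25.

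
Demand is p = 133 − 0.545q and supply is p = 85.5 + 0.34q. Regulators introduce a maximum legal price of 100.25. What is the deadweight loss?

Competitive equilibrium: 133 − 0.545q = 85.5 + 0.34q → q* = 53.6723, p* = 103.7486.
At the ceiling p = 100.25, quantity supplied = (100.25 − 85.5)/0.34 = 43.3824.
Willingness to pay at q' = 43.3824: 133 − 0.545·43.3824 = 109.3566.
Δq = 53.6723 − 43.3824 = 10.2899; wedge = 109.3566 − 100.25 = 9.1066.
The triangle = ½ × 10.2899 × 9.1066 = 46.85.

46.85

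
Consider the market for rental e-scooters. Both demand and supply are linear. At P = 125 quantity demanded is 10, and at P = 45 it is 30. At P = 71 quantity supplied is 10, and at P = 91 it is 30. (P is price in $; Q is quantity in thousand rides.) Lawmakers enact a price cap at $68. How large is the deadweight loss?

Demand slope = (45 − 125)/(30 − 10) = −4, so P = 165 − 4Q.
Supply slope = (91 − 71)/(30 − 10) = 1, so P = 61 + Q.
Competitive equilibrium: 165 − 4Q = 61 + Q → Q* = 20.8, P* = 81.8.
At the ceiling P = 68, quantity supplied = (68 − 61)/1 = 7.
Willingness to pay at Q' = 7: 165 − 4·7 = 137.
ΔQ = 20.8 − 7 = 13.8; wedge = 137 − 68 = 69.
Welfare loss = ½ × 13.8 × 69 = $476.10 thousand.

$476.10 thousand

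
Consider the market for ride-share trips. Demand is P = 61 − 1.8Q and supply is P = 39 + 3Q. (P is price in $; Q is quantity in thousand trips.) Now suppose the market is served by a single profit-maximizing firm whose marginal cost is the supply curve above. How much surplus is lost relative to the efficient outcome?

$3.75 thousand

Competitive equilibrium: 61 − 1.8Q = 39 + 3Q → Q* = 4.5833, P* = 52.75.
Marginal revenue: MR = 61 − 3.6Q. Set MR = MC: 61 − 3.6Q = 39 + 3Q → Q_m = 3.3333.
Price P_m = 61 − 1.8·3.3333 = 55.0001; MC(Q_m) = 39 + 3·3.3333 = 48.9999.
Competitive Q* = 4.5833, so ΔQ = 1.25; wedge = 55.0001 − 48.9999 = 6.0002.
DWL = ½ × 1.25 × 6.0002 = $3.75 thousand.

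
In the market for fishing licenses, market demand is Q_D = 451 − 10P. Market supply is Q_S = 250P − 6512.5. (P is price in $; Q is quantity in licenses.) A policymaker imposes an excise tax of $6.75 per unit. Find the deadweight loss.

In inverse form: demand P = 45.1 − 0.1Q, supply P = 26.05 + 0.004Q.
Competitive equilibrium: 45.1 − 0.1Q = 26.05 + 0.004Q → Q* = 183.1731, P* = 26.7827.
With the tax, the buyer price exceeds the seller price by 6.75: (45.1 − 0.1Q) − (26.05 + 0.004Q) = 6.75 → Q' = 118.2692.
ΔQ = 183.1731 − 118.2692 = 64.9039; the wedge equals the tax, 6.75.
DWL = ½ × 64.9039 × 6.75 = $219.05.

$219.05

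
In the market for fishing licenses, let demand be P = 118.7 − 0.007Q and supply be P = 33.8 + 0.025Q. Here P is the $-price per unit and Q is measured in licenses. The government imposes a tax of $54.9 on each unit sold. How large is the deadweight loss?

$47093.91

Competitive equilibrium: 118.7 − 0.007Q = 33.8 + 0.025Q → Q* = 2653.125, P* = 100.1281.
With the tax, the buyer price exceeds the seller price by 54.9: (118.7 − 0.007Q) − (33.8 + 0.025Q) = 54.9 → Q' = 937.5.
ΔQ = 2653.125 − 937.5 = 1715.625; the wedge equals the tax, 54.9.
DWL = ½ × 1715.625 × 54.9 = $47093.91.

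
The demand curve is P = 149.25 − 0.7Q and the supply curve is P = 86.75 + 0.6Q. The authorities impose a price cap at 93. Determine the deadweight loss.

921.89

Competitive equilibrium: 149.25 − 0.7Q = 86.75 + 0.6Q → Q* = 48.0769, P* = 115.5962.
At the ceiling P = 93, quantity supplied = (93 − 86.75)/0.6 = 10.4167.
Willingness to pay at Q' = 10.4167: 149.25 − 0.7·10.4167 = 141.9583.
ΔQ = 48.0769 − 10.4167 = 37.6602; wedge = 141.9583 − 93 = 48.9583.
The triangle = ½ × 37.6602 × 48.9583 = 921.89.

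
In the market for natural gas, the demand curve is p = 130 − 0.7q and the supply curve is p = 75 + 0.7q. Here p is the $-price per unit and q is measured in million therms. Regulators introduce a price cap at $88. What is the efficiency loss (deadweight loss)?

Competitive equilibrium: 130 − 0.7q = 75 + 0.7q → q* = 39.2857, p* = 102.5.
At the ceiling p = 88, quantity supplied = (88 − 75)/0.7 = 18.5714.
Willingness to pay at q' = 18.5714: 130 − 0.7·18.5714 = 117.
Δq = 39.2857 − 18.5714 = 20.7143; wedge = 117 − 88 = 29.
The triangle = ½ × 20.7143 × 29 = $300.36 million.

$300.36 million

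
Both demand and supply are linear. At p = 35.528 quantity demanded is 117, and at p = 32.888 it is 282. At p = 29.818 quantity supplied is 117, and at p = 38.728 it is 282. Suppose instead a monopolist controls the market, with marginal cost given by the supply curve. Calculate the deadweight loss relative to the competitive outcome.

47.77

Demand slope = (32.888 − 35.528)/(282 − 117) = −0.016, so p = 37.4 − 0.016q.
Supply slope = (38.728 − 29.818)/(282 − 117) = 0.054, so p = 23.5 + 0.054q.
Competitive equilibrium: 37.4 − 0.016q = 23.5 + 0.054q → q* = 198.5714, p* = 34.2229.
Marginal revenue: MR = 37.4 − 0.032q. Set MR = MC: 37.4 − 0.032q = 23.5 + 0.054q → q_m = 161.6279.
Price p_m = 37.4 − 0.016·161.6279 = 34.814; MC(q_m) = 23.5 + 0.054·161.6279 = 32.2279.
Competitive q* = 198.5714, so Δq = 36.9435; wedge = 34.814 − 32.2279 = 2.5861.
The triangle = ½ × 36.9435 × 2.5861 = 47.77.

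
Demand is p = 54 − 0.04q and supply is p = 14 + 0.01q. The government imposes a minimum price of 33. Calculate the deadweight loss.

Competitive equilibrium: 54 − 0.04q = 14 + 0.01q → q* = 800, p* = 22.
At the floor p = 33, quantity demanded = (54 − 33)/0.04 = 525.
Sellers' marginal cost at q' = 525: 14 + 0.01·525 = 19.25.
Δq = 800 − 525 = 275; wedge = 33 − 19.25 = 13.75.
DWL = ½ × 275 × 13.75 = 1890.625.

1890.625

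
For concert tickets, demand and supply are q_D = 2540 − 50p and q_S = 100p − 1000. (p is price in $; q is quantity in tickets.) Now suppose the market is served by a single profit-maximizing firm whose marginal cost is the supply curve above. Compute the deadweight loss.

$4439.04

In inverse form: demand p = 50.8 − 0.02q, supply p = 10 + 0.01q.
Competitive equilibrium: 50.8 − 0.02q = 10 + 0.01q → q* = 1360, p* = 23.6.
Marginal revenue: MR = 50.8 − 0.04q. Set MR = MC: 50.8 − 0.04q = 10 + 0.01q → q_m = 816.
Price p_m = 50.8 − 0.02·816 = 34.48; MC(q_m) = 10 + 0.01·816 = 18.16.
Competitive q* = 1360, so Δq = 544; wedge = 34.48 − 18.16 = 16.32.
Deadweight loss = ½ × 544 × 16.32 = $4439.04.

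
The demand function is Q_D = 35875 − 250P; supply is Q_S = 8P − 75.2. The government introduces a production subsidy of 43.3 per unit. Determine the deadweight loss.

In inverse form: demand P = 143.5 − 0.004Q, supply P = 9.4 + 0.125Q.
Competitive equilibrium: 143.5 − 0.004Q = 9.4 + 0.125Q → Q* = 1039.5349, P* = 139.3419.
The subsidy lowers effective supply by 43.3: P = 0.125Q − 33.9.
New quantity: 143.5 − 0.004Q = 0.125Q − 33.9 → Q' = 1375.1938.
Overproduction ΔQ = 1375.1938 − 1039.5349 = 335.6589; wedge = subsidy = 43.3.
Deadweight loss = ½ × 335.6589 × 43.3 = 7267.02.

7267.02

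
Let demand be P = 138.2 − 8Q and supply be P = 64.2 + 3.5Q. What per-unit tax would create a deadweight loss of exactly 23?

23

Competitive equilibrium: 138.2 − 8Q = 64.2 + 3.5Q → Q* = 6.4348, P* = 86.7217.
A tax t gives ΔQ = t/11.5 and wedge t, so DWL = t²/23.
t²/23 = 23 → t² = 529 → t = 23.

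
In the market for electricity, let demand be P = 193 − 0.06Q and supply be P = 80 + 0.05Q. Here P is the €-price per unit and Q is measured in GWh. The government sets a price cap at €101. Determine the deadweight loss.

Competitive equilibrium: 193 − 0.06Q = 80 + 0.05Q → Q* = 1027.2727, P* = 131.3636.
At the ceiling P = 101, quantity supplied = (101 − 80)/0.05 = 420.
Willingness to pay at Q' = 420: 193 − 0.06·420 = 167.8.
ΔQ = 1027.2727 − 420 = 607.2727; wedge = 167.8 − 101 = 66.8.
Deadweight loss = ½ × 607.2727 × 66.8 = €20282.91.

€20282.91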